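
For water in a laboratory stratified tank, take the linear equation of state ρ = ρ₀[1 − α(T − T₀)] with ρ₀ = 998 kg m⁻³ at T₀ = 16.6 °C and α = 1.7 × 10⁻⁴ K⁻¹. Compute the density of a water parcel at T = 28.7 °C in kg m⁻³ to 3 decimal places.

995.947 kg m⁻³

T − T₀ = +12.1 K.
Bracket = 1 − α·(+12.1) = 1 + (-2.057 × 10⁻³) = 0.9979430.
ρ = 998 × 0.9979430 = 995.947 kg m⁻³.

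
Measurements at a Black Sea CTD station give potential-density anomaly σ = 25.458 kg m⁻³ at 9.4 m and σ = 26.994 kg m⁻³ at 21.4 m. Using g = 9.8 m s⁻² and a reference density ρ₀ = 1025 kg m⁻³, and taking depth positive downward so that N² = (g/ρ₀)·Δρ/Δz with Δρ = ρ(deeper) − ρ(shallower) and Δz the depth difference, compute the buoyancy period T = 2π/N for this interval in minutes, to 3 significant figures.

2.99 min

Δρ = 1026.994 − 1025.458 = 1.536 kg m⁻³ over Δz = 21.4 − 9.4 = 12 m.
N² = (9.8/1025) × (1.536/12) = 1.2238 × 10⁻³ s⁻².
N = √(1.2238 × 10⁻³) = 0.034983 rad s⁻¹, so T = 2π/N = 179.61 s = 2.9935 min ≈ 2.99 min.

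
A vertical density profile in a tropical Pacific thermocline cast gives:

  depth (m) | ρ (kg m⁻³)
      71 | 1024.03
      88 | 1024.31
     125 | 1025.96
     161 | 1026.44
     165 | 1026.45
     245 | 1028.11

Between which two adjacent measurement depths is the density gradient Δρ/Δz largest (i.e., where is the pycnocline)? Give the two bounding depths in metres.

88–125 m

Compute the density gradient over each adjacent pair:
  71–88 m: Δρ/Δz = 0.28/17 = 0.016 kg m⁻⁴
  88–125 m: Δρ/Δz = 1.65/37 = 0.045 kg m⁻⁴
  125–161 m: Δρ/Δz = 0.48/36 = 0.013 kg m⁻⁴
  161–165 m: Δρ/Δz = 0.01/4 = 2.5 × 10⁻³ kg m⁻⁴
  165–245 m: Δρ/Δz = 1.66/80 = 0.021 kg m⁻⁴
The largest gradient is in the 88–125 m interval — the pycnocline.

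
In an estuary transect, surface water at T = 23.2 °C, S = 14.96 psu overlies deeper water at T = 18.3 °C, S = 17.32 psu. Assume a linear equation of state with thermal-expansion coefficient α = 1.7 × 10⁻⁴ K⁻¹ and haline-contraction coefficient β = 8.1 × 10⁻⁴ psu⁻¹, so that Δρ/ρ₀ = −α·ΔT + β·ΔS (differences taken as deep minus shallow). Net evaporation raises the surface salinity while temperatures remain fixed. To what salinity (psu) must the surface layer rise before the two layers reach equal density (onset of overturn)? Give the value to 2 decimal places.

Neutral buoyancy requires −α(T_deep − T_surf) + β(S_deep − S_surf′) = 0.
S_surf′ = S_deep − (α/β)·ΔT = 17.32 − (1.7 × 10⁻⁴/8.1 × 10⁻⁴)·(-4.9) = 18.3484 psu.
Increase required: 18.3484 − 14.96 = 3.3884 psu.

18.35 psu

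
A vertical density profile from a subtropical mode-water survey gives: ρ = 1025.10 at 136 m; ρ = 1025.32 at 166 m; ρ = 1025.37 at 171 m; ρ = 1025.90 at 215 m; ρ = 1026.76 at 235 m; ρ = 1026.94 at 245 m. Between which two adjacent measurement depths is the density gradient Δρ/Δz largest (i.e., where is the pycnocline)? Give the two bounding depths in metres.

215–235 m

Compute the density gradient over each adjacent pair:
  136–166 m: Δρ/Δz = 0.22/30 = 7.3 × 10⁻³ kg m⁻⁴
  166–171 m: Δρ/Δz = 0.05/5 = 0.010 kg m⁻⁴
  171–215 m: Δρ/Δz = 0.53/44 = 0.012 kg m⁻⁴
  215–235 m: Δρ/Δz = 0.86/20 = 0.043 kg m⁻⁴
  235–245 m: Δρ/Δz = 0.18/10 = 0.018 kg m⁻⁴
The largest gradient is in the 215–235 m interval — the pycnocline.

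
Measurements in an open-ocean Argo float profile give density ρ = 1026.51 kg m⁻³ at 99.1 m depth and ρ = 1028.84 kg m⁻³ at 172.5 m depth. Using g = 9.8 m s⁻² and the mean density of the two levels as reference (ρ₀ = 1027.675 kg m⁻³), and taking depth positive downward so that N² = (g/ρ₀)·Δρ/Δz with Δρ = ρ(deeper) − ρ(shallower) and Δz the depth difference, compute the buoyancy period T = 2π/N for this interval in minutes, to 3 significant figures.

6.02 min

Δρ = 1028.84 − 1026.51 = 2.33 kg m⁻³ over Δz = 172.5 − 99.1 = 73.4 m.
N² = (9.8/1027.675) × (2.33/73.4) = 3.0271 × 10⁻⁴ s⁻².
N = √(3.0271 × 10⁻⁴) = 0.017399 rad s⁻¹, so T = 2π/N = 361.12 s = 6.0187 min ≈ 6.02 min.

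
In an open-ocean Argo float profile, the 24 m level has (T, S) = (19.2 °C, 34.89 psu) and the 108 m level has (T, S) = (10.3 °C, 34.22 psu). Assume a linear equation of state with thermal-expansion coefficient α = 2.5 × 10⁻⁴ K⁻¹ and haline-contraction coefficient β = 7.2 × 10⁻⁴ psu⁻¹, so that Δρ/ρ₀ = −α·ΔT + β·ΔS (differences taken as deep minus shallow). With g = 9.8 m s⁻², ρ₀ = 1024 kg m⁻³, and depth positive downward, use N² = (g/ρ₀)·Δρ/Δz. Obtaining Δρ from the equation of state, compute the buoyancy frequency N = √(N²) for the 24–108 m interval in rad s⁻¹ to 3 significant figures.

0.0143 rad s⁻¹

ΔT = -8.9 K, ΔS = -0.67 psu (deep − shallow).
Δρ/ρ₀ = −αΔT + βΔS = 2.225 × 10⁻³ − 4.824 × 10⁻⁴ = 1.7426 × 10⁻³, so Δρ ≈ 1.784 kg m⁻³.
N² = (g/ρ₀)·Δρ/Δz = g·(Δρ/ρ₀)/Δz = 9.8 × 1.7426 × 10⁻³ / 84 = 2.0330 × 10⁻⁴ s⁻².
N = √(2.0330 × 10⁻⁴) = 0.014258 rad s⁻¹ ≈ 0.0143 rad s⁻¹.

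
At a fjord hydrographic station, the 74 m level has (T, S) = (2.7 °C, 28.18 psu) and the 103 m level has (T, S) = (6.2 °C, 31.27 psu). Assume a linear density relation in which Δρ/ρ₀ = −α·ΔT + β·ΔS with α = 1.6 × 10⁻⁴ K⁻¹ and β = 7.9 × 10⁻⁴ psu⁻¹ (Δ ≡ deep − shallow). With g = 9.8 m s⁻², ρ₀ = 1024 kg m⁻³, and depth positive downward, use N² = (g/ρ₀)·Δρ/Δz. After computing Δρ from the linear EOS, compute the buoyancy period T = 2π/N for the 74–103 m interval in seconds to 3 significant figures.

ΔT = +3.5 K, ΔS = +3.09 psu (deep − shallow).
Δρ/ρ₀ = −αΔT + βΔS = -5.60 × 10⁻⁴ + 2.4411 × 10⁻³ = 1.8811 × 10⁻³, so Δρ ≈ 1.926 kg m⁻³.
N² = (g/ρ₀)·Δρ/Δz = g·(Δρ/ρ₀)/Δz = 9.8 × 1.8811 × 10⁻³ / 29 = 6.3568 × 10⁻⁴ s⁻².
N = √(6.3568 × 10⁻⁴) = 0.025213 rad s⁻¹ → T = 2π/N = 249.20 s ≈ 249 s.

249 s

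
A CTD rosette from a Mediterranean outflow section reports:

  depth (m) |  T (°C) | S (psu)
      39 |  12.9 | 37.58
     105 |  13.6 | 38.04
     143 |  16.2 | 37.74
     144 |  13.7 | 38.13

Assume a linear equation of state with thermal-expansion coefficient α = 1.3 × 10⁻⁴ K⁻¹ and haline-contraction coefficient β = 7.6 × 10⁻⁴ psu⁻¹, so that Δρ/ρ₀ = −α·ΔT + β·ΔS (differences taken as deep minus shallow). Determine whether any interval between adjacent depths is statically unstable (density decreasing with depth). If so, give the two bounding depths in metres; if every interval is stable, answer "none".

Evaluate Δρ/ρ₀ = −αΔT + βΔS across each adjacent pair:
  39–105 m: −αΔT+βΔS = −(1.3 × 10⁻⁴)(+0.7)+(7.6 × 10⁻⁴)(+0.46) = 2.6 × 10⁻⁴ → stable
  105–143 m: −αΔT+βΔS = −(1.3 × 10⁻⁴)(+2.6)+(7.6 × 10⁻⁴)(-0.30) = -5.7 × 10⁻⁴ → UNSTABLE
  143–144 m: −αΔT+βΔS = −(1.3 × 10⁻⁴)(-2.5)+(7.6 × 10⁻⁴)(+0.39) = 6.2 × 10⁻⁴ → stable
The 105–143 m interval has Δρ < 0: lighter water underlies denser water.

105–143 m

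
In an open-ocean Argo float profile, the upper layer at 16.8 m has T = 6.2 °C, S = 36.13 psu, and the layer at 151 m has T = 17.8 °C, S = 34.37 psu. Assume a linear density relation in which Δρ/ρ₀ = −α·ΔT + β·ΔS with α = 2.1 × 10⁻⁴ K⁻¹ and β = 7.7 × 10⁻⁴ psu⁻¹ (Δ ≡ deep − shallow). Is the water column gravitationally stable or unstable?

unstable

ΔT = 17.8 − 6.2 = +11.6 K and ΔS = 34.37 − 36.13 = -1.76 psu (deep − shallow).
−αΔT = -2.436 × 10⁻³; βΔS = -1.3552 × 10⁻³; sum Δρ/ρ₀ = -3.7912 × 10⁻³.
Δρ/ρ₀ < 0, so Δρ < 0: deeper water is lighter → statically unstable; the column would overturn.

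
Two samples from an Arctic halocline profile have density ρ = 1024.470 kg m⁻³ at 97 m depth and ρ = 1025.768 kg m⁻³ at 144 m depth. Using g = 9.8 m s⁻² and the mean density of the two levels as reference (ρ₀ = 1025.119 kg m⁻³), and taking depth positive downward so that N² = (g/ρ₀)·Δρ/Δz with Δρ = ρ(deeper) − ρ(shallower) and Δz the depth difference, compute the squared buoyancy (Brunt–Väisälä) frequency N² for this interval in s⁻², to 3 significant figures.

2.64 × 10⁻⁴ s⁻²

Δρ = 1025.768 − 1024.470 = 1.298 kg m⁻³ over Δz = 144 − 97 = 47 m.
N² = (9.8/1025.119) × (1.298/47) = 2.6402 × 10⁻⁴ s⁻² ≈ 2.64 × 10⁻⁴ s⁻².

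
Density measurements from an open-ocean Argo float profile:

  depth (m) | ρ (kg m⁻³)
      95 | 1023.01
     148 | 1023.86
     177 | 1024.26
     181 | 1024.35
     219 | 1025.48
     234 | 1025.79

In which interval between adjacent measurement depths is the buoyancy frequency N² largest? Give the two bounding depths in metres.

181–219 m

Compute the density gradient over each adjacent pair:
  95–148 m: Δρ/Δz = 0.85/53 = 0.016 kg m⁻⁴
  148–177 m: Δρ/Δz = 0.40/29 = 0.014 kg m⁻⁴
  177–181 m: Δρ/Δz = 0.09/4 = 0.022 kg m⁻⁴
  181–219 m: Δρ/Δz = 1.13/38 = 0.030 kg m⁻⁴
  219–234 m: Δρ/Δz = 0.31/15 = 0.021 kg m⁻⁴
The largest gradient is in the 181–219 m interval — the pycnocline.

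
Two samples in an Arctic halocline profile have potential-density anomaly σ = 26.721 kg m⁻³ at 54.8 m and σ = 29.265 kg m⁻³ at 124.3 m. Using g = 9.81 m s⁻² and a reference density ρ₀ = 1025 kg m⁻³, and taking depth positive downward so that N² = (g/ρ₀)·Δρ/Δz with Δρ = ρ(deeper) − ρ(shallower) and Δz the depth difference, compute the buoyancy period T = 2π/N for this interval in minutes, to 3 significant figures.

Δρ = 1029.265 − 1026.721 = 2.544 kg m⁻³ over Δz = 124.3 − 54.8 = 69.5 m.
N² = (9.81/1025) × (2.544/69.5) = 3.5033 × 10⁻⁴ s⁻².
N = √(3.5033 × 10⁻⁴) = 0.018717 rad s⁻¹, so T = 2π/N = 335.69 s = 5.5948 min ≈ 5.59 min.

5.59 min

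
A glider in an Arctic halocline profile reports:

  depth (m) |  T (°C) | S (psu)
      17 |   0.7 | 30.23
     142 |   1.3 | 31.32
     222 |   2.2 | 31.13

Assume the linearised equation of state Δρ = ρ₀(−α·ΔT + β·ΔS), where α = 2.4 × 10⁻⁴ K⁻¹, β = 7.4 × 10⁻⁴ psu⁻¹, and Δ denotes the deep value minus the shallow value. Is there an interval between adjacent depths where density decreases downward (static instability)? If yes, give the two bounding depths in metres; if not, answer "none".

Evaluate Δρ/ρ₀ = −αΔT + βΔS across each adjacent pair:
  17–142 m: −αΔT+βΔS = −(2.4 × 10⁻⁴)(+0.6)+(7.4 × 10⁻⁴)(+1.09) = 6.6 × 10⁻⁴ → stable
  142–222 m: −αΔT+βΔS = −(2.4 × 10⁻⁴)(+0.9)+(7.4 × 10⁻⁴)(-0.19) = -3.6 × 10⁻⁴ → UNSTABLE
The 142–222 m interval has Δρ < 0: lighter water underlies denser water.

142–222 m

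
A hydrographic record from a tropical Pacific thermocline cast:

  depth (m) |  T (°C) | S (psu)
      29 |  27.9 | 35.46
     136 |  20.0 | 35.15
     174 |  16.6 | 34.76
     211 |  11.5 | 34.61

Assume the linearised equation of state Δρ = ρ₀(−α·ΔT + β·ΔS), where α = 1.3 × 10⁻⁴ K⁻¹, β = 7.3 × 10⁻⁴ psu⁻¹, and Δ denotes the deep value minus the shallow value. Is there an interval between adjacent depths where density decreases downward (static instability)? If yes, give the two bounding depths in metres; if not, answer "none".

Evaluate Δρ/ρ₀ = −αΔT + βΔS across each adjacent pair:
  29–136 m: −αΔT+βΔS = −(1.3 × 10⁻⁴)(-7.9)+(7.3 × 10⁻⁴)(-0.31) = 8.0 × 10⁻⁴ → stable
  136–174 m: −αΔT+βΔS = −(1.3 × 10⁻⁴)(-3.4)+(7.3 × 10⁻⁴)(-0.39) = 1.6 × 10⁻⁴ → stable
  174–211 m: −αΔT+βΔS = −(1.3 × 10⁻⁴)(-5.1)+(7.3 × 10⁻⁴)(-0.15) = 5.5 × 10⁻⁴ → stable
Every interval has Δρ > 0: the column is stably stratified throughout.

none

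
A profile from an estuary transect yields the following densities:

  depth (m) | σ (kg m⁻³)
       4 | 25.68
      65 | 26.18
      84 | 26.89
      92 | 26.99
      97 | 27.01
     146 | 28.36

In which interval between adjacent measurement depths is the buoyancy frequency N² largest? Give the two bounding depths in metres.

65–84 m

Compute the density gradient over each adjacent pair:
  4–65 m: Δρ/Δz = 0.50/61 = 8.2 × 10⁻³ kg m⁻⁴
  65–84 m: Δρ/Δz = 0.71/19 = 0.037 kg m⁻⁴
  84–92 m: Δρ/Δz = 0.10/8 = 0.013 kg m⁻⁴
  92–97 m: Δρ/Δz = 0.02/5 = 4.0 × 10⁻³ kg m⁻⁴
  97–146 m: Δρ/Δz = 1.35/49 = 0.028 kg m⁻⁴
The largest gradient is in the 65–84 m interval — the pycnocline.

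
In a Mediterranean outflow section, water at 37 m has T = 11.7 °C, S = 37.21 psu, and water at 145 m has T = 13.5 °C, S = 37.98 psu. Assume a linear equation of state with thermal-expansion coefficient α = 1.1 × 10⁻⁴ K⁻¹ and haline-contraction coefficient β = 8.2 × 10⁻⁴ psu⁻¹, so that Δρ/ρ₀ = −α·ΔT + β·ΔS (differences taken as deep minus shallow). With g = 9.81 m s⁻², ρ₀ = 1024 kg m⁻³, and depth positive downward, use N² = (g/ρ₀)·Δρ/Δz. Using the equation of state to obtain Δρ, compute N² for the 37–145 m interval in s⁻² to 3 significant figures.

ΔT = +1.8 K, ΔS = +0.77 psu (deep − shallow).
Δρ/ρ₀ = −αΔT + βΔS = -1.98 × 10⁻⁴ + 6.314 × 10⁻⁴ = 4.334 × 10⁻⁴, so Δρ ≈ 0.4438 kg m⁻³.
N² = (g/ρ₀)·Δρ/Δz = g·(Δρ/ρ₀)/Δz = 9.81 × 4.334 × 10⁻⁴ / 108 = 3.9367 × 10⁻⁵ s⁻² ≈ 3.94 × 10⁻⁵ s⁻².

3.94 × 10⁻⁵ s⁻²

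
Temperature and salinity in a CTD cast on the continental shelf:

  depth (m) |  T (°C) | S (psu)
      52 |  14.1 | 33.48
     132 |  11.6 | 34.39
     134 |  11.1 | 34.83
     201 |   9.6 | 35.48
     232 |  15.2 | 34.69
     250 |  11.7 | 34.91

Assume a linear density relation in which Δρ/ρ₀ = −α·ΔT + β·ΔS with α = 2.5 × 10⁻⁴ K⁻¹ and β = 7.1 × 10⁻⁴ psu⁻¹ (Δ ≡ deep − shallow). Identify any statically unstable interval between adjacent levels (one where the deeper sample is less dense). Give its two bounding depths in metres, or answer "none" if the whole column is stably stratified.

Evaluate Δρ/ρ₀ = −αΔT + βΔS across each adjacent pair:
  52–132 m: −αΔT+βΔS = −(2.5 × 10⁻⁴)(-2.5)+(7.1 × 10⁻⁴)(+0.91) = 1.3 × 10⁻³ → stable
  132–134 m: −αΔT+βΔS = −(2.5 × 10⁻⁴)(-0.5)+(7.1 × 10⁻⁴)(+0.44) = 4.4 × 10⁻⁴ → stable
  134–201 m: −αΔT+βΔS = −(2.5 × 10⁻⁴)(-1.5)+(7.1 × 10⁻⁴)(+0.65) = 8.4 × 10⁻⁴ → stable
  201–232 m: −αΔT+βΔS = −(2.5 × 10⁻⁴)(+5.6)+(7.1 × 10⁻⁴)(-0.79) = -2.0 × 10⁻³ → UNSTABLE
  232–250 m: −αΔT+βΔS = −(2.5 × 10⁻⁴)(-3.5)+(7.1 × 10⁻⁴)(+0.22) = 1.0 × 10⁻³ → stable
The 201–232 m interval has Δρ < 0: lighter water underlies denser water.

201–232 m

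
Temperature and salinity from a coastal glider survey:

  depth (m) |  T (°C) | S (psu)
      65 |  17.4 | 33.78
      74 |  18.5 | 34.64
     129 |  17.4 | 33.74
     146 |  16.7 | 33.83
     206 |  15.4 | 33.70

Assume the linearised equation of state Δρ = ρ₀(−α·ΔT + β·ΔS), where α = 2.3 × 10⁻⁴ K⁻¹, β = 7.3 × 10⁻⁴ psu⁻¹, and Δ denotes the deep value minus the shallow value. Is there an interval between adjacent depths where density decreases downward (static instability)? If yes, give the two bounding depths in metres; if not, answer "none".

74–129 m

Evaluate Δρ/ρ₀ = −αΔT + βΔS across each adjacent pair:
  65–74 m: −αΔT+βΔS = −(2.3 × 10⁻⁴)(+1.1)+(7.3 × 10⁻⁴)(+0.86) = 3.7 × 10⁻⁴ → stable
  74–129 m: −αΔT+βΔS = −(2.3 × 10⁻⁴)(-1.1)+(7.3 × 10⁻⁴)(-0.90) = -4.0 × 10⁻⁴ → UNSTABLE
  129–146 m: −αΔT+βΔS = −(2.3 × 10⁻⁴)(-0.7)+(7.3 × 10⁻⁴)(+0.09) = 2.3 × 10⁻⁴ → stable
  146–206 m: −αΔT+βΔS = −(2.3 × 10⁻⁴)(-1.3)+(7.3 × 10⁻⁴)(-0.13) = 2.0 × 10⁻⁴ → stable
The 74–129 m interval has Δρ < 0: lighter water underlies denser water.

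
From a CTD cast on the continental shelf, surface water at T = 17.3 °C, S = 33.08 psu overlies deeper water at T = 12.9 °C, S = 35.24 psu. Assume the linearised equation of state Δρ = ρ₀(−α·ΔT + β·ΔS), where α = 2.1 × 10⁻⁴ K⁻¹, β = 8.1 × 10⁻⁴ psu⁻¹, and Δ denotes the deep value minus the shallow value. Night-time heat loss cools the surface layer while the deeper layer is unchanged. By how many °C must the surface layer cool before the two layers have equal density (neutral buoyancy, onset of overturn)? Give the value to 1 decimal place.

12.7 °C

Neutral buoyancy requires Δρ = 0, i.e. −α(T_deep − T_surf′) + β(S_deep − S_surf) = 0.
T_surf′ = T_deep − (β/α)·ΔS = 12.9 − (8.1 × 10⁻⁴/2.1 × 10⁻⁴)·(+2.16) = 4.569 °C.
Cooling required: 17.3 − (4.569) = 12.731 °C.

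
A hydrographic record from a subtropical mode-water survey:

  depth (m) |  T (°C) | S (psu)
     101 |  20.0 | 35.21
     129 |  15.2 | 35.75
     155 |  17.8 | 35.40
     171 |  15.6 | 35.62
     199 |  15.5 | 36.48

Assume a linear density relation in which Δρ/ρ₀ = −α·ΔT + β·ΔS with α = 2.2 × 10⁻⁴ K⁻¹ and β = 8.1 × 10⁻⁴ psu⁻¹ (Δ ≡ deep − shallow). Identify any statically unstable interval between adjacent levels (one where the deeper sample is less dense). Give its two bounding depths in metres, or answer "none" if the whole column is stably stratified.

129–155 m

Evaluate Δρ/ρ₀ = −αΔT + βΔS across each adjacent pair:
  101–129 m: −αΔT+βΔS = −(2.2 × 10⁻⁴)(-4.8)+(8.1 × 10⁻⁴)(+0.54) = 1.5 × 10⁻³ → stable
  129–155 m: −αΔT+βΔS = −(2.2 × 10⁻⁴)(+2.6)+(8.1 × 10⁻⁴)(-0.35) = -8.6 × 10⁻⁴ → UNSTABLE
  155–171 m: −αΔT+βΔS = −(2.2 × 10⁻⁴)(-2.2)+(8.1 × 10⁻⁴)(+0.22) = 6.6 × 10⁻⁴ → stable
  171–199 m: −αΔT+βΔS = −(2.2 × 10⁻⁴)(-0.1)+(8.1 × 10⁻⁴)(+0.86) = 7.2 × 10⁻⁴ → stable
The 129–155 m interval has Δρ < 0: lighter water underlies denser water.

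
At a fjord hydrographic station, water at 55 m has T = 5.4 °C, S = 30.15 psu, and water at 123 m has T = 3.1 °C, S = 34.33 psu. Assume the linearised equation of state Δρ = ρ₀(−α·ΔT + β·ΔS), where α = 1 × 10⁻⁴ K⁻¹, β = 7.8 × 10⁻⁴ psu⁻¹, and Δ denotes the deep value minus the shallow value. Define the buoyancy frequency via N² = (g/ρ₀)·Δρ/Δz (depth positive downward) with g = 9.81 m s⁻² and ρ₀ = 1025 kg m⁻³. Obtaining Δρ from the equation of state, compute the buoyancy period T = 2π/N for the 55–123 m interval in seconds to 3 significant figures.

ΔT = -2.3 K, ΔS = +4.18 psu (deep − shallow).
Δρ/ρ₀ = −αΔT + βΔS = 2.30 × 10⁻⁴ + 3.2604 × 10⁻³ = 3.4904 × 10⁻³, so Δρ ≈ 3.578 kg m⁻³.
N² = (g/ρ₀)·Δρ/Δz = g·(Δρ/ρ₀)/Δz = 9.81 × 3.4904 × 10⁻³ / 68 = 5.0354 × 10⁻⁴ s⁻².
N = √(5.0354 × 10⁻⁴) = 0.022440 rad s⁻¹ → T = 2π/N = 280.00 s ≈ 280 s.

280 s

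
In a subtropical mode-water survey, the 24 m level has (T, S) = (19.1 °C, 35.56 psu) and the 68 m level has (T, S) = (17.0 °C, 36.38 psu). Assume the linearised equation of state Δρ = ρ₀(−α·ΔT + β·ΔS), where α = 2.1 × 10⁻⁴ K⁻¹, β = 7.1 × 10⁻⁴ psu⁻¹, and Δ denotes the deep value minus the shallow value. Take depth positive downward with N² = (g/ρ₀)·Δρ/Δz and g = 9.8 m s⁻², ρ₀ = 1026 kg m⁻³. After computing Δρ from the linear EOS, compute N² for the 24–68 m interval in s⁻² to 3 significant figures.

2.28 × 10⁻⁴ s⁻²

ΔT = -2.1 K, ΔS = +0.82 psu (deep − shallow).
Δρ/ρ₀ = −αΔT + βΔS = 4.41 × 10⁻⁴ + 5.822 × 10⁻⁴ = 1.0232 × 10⁻³, so Δρ ≈ 1.050 kg m⁻³.
N² = (g/ρ₀)·Δρ/Δz = g·(Δρ/ρ₀)/Δz = 9.8 × 1.0232 × 10⁻³ / 44 = 2.2789 × 10⁻⁴ s⁻² ≈ 2.28 × 10⁻⁴ s⁻².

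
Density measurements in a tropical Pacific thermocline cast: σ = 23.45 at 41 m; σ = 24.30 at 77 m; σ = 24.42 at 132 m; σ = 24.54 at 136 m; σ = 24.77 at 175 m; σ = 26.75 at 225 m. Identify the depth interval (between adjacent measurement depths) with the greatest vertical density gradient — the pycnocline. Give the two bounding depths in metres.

175–225 m

Compute the density gradient over each adjacent pair:
  41–77 m: Δρ/Δz = 0.85/36 = 0.024 kg m⁻⁴
  77–132 m: Δρ/Δz = 0.12/55 = 2.2 × 10⁻³ kg m⁻⁴
  132–136 m: Δρ/Δz = 0.12/4 = 0.030 kg m⁻⁴
  136–175 m: Δρ/Δz = 0.23/39 = 5.9 × 10⁻³ kg m⁻⁴
  175–225 m: Δρ/Δz = 1.98/50 = 0.040 kg m⁻⁴
The largest gradient is in the 175–225 m interval — the pycnocline.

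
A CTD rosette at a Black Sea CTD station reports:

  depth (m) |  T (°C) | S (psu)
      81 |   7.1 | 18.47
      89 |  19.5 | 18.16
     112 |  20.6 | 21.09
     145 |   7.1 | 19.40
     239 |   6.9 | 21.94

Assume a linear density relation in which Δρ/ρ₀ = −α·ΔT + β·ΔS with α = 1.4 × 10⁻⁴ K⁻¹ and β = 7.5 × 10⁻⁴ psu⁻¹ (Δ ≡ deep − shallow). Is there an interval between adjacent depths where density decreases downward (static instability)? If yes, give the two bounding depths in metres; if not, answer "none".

Evaluate Δρ/ρ₀ = −αΔT + βΔS across each adjacent pair:
  81–89 m: −αΔT+βΔS = −(1.4 × 10⁻⁴)(+12.4)+(7.5 × 10⁻⁴)(-0.31) = -2.0 × 10⁻³ → UNSTABLE
  89–112 m: −αΔT+βΔS = −(1.4 × 10⁻⁴)(+1.1)+(7.5 × 10⁻⁴)(+2.93) = 2.0 × 10⁻³ → stable
  112–145 m: −αΔT+βΔS = −(1.4 × 10⁻⁴)(-13.5)+(7.5 × 10⁻⁴)(-1.69) = 6.2 × 10⁻⁴ → stable
  145–239 m: −αΔT+βΔS = −(1.4 × 10⁻⁴)(-0.2)+(7.5 × 10⁻⁴)(+2.54) = 1.9 × 10⁻³ → stable
The 81–89 m interval has Δρ < 0: lighter water underlies denser water.

81–89 m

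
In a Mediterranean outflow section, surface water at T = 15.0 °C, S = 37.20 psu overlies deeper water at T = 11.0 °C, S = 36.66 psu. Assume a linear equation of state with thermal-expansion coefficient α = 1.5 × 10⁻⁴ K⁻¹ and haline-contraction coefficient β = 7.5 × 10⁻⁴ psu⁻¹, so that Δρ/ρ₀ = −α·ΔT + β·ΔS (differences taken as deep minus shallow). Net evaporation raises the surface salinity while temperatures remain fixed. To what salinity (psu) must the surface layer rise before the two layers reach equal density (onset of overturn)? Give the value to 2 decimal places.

Neutral buoyancy requires −α(T_deep − T_surf) + β(S_deep − S_surf′) = 0.
S_surf′ = S_deep − (α/β)·ΔT = 36.66 − (1.5 × 10⁻⁴/7.5 × 10⁻⁴)·(-4.0) = 37.4600 psu.
Increase required: 37.4600 − 37.20 = 0.2600 psu.

37.46 psu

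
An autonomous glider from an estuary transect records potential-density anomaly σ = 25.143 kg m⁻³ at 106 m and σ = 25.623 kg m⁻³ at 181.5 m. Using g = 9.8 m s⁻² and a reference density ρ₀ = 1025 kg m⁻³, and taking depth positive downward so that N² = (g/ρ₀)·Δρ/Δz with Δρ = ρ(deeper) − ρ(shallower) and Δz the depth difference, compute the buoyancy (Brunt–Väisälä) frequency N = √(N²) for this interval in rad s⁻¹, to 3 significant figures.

Δρ = 1025.623 − 1025.143 = 0.480 kg m⁻³ over Δz = 181.5 − 106 = 75.5 m.
N² = (9.8/1025) × (0.480/75.5) = 6.0785 × 10⁻⁵ s⁻².
N = √(6.0785 × 10⁻⁵) = 7.7965 × 10⁻³ rad s⁻¹ ≈ 7.80 × 10⁻³ rad s⁻¹.

7.80 × 10⁻³ rad s⁻¹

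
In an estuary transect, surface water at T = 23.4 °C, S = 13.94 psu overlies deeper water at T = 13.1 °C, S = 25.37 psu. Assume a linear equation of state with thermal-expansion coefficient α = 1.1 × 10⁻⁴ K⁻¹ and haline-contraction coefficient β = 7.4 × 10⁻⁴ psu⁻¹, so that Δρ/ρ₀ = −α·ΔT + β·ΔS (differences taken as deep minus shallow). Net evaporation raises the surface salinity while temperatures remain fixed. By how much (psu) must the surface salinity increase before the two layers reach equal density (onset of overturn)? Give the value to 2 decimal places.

12.96 psu

Neutral buoyancy requires −α(T_deep − T_surf) + β(S_deep − S_surf′) = 0.
S_surf′ = S_deep − (α/β)·ΔT = 25.37 − (1.1 × 10⁻⁴/7.4 × 10⁻⁴)·(-10.3) = 26.9011 psu.
Increase required: 26.9011 − 13.94 = 12.9611 psu.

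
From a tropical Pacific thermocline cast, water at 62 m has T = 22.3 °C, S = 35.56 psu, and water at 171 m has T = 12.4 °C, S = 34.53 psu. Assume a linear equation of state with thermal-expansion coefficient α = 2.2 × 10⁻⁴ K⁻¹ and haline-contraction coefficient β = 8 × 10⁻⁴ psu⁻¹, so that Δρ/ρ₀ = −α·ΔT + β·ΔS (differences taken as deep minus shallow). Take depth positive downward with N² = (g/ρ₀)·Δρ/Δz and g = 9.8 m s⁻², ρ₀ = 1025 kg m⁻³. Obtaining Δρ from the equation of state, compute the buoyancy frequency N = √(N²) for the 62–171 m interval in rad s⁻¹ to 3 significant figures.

0.0110 rad s⁻¹

ΔT = -9.9 K, ΔS = -1.03 psu (deep − shallow).
Δρ/ρ₀ = −αΔT + βΔS = 2.178 × 10⁻³ − 8.24 × 10⁻⁴ = 1.354 × 10⁻³, so Δρ ≈ 1.388 kg m⁻³.
N² = (g/ρ₀)·Δρ/Δz = g·(Δρ/ρ₀)/Δz = 9.8 × 1.354 × 10⁻³ / 109 = 1.2174 × 10⁻⁴ s⁻².
N = √(1.2174 × 10⁻⁴) = 0.011034 rad s⁻¹ ≈ 0.0110 rad s⁻¹.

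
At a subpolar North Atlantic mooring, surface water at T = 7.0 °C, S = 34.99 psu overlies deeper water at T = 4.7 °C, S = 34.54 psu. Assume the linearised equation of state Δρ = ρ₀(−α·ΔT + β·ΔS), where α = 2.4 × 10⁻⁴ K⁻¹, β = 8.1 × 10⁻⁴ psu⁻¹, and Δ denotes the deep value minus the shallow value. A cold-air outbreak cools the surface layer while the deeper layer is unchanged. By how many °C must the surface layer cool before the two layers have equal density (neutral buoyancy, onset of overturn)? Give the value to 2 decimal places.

Neutral buoyancy requires Δρ = 0, i.e. −α(T_deep − T_surf′) + β(S_deep − S_surf) = 0.
T_surf′ = T_deep − (β/α)·ΔS = 4.7 − (8.1 × 10⁻⁴/2.4 × 10⁻⁴)·(-0.45) = 6.2188 °C.
Cooling required: 7.0 − (6.2188) = 0.7812 °C.

0.78 °C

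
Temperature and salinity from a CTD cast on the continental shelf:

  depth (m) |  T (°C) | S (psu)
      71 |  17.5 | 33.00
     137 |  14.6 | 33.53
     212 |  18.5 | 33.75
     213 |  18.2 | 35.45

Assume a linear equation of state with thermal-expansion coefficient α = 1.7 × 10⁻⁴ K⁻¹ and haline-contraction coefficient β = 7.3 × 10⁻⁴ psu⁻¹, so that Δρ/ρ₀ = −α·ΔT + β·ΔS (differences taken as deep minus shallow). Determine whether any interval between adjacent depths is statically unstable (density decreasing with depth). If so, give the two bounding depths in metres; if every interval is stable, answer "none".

137–212 m

Evaluate Δρ/ρ₀ = −αΔT + βΔS across each adjacent pair:
  71–137 m: −αΔT+βΔS = −(1.7 × 10⁻⁴)(-2.9)+(7.3 × 10⁻⁴)(+0.53) = 8.8 × 10⁻⁴ → stable
  137–212 m: −αΔT+βΔS = −(1.7 × 10⁻⁴)(+3.9)+(7.3 × 10⁻⁴)(+0.22) = -5.0 × 10⁻⁴ → UNSTABLE
  212–213 m: −αΔT+βΔS = −(1.7 × 10⁻⁴)(-0.3)+(7.3 × 10⁻⁴)(+1.70) = 1.3 × 10⁻³ → stable
The 137–212 m interval has Δρ < 0: lighter water underlies denser water.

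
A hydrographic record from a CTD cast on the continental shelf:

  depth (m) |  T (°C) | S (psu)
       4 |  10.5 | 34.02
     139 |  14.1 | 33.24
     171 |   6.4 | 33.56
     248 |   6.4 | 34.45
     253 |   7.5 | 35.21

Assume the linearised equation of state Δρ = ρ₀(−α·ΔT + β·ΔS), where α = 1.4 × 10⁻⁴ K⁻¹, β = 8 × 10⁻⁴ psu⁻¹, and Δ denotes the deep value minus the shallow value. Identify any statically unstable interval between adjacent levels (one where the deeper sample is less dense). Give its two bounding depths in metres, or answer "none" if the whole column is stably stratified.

Evaluate Δρ/ρ₀ = −αΔT + βΔS across each adjacent pair:
  4–139 m: −αΔT+βΔS = −(1.4 × 10⁻⁴)(+3.6)+(8 × 10⁻⁴)(-0.78) = -1.1 × 10⁻³ → UNSTABLE
  139–171 m: −αΔT+βΔS = −(1.4 × 10⁻⁴)(-7.7)+(8 × 10⁻⁴)(+0.32) = 1.3 × 10⁻³ → stable
  171–248 m: −αΔT+βΔS = −(1.4 × 10⁻⁴)(+0.0)+(8 × 10⁻⁴)(+0.89) = 7.1 × 10⁻⁴ → stable
  248–253 m: −αΔT+βΔS = −(1.4 × 10⁻⁴)(+1.1)+(8 × 10⁻⁴)(+0.76) = 4.5 × 10⁻⁴ → stable
The 4–139 m interval has Δρ < 0: lighter water underlies denser water.

4–139 m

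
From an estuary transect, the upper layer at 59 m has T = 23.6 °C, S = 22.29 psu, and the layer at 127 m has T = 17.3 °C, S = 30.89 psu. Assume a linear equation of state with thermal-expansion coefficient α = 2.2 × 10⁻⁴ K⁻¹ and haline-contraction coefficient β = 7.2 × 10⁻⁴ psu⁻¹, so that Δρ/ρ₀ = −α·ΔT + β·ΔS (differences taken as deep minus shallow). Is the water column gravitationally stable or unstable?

stable

ΔT = 17.3 − 23.6 = -6.3 K and ΔS = 30.89 − 22.29 = +8.60 psu (deep − shallow).
−αΔT = 1.386 × 10⁻³; βΔS = 6.192 × 10⁻³; sum Δρ/ρ₀ = 7.578 × 10⁻³.
Δρ/ρ₀ > 0, so Δρ > 0: deeper water is denser → statically stable.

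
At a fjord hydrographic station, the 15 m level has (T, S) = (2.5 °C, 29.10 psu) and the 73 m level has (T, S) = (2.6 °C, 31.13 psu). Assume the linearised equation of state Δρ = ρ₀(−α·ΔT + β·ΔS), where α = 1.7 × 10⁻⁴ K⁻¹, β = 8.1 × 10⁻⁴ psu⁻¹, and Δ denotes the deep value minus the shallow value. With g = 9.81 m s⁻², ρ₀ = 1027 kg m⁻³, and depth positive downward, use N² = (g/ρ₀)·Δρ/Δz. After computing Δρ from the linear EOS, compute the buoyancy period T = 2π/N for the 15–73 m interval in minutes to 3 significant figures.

6.31 min

ΔT = +0.1 K, ΔS = +2.03 psu (deep − shallow).
Δρ/ρ₀ = −αΔT + βΔS = -1.70 × 10⁻⁵ + 1.6443 × 10⁻³ = 1.6273 × 10⁻³, so Δρ ≈ 1.671 kg m⁻³.
N² = (g/ρ₀)·Δρ/Δz = g·(Δρ/ρ₀)/Δz = 9.81 × 1.6273 × 10⁻³ / 58 = 2.7524 × 10⁻⁴ s⁻².
N = √(2.7524 × 10⁻⁴) = 0.016590 rad s⁻¹ → T = 2π/N = 378.73 s = 6.3122 min ≈ 6.31 min.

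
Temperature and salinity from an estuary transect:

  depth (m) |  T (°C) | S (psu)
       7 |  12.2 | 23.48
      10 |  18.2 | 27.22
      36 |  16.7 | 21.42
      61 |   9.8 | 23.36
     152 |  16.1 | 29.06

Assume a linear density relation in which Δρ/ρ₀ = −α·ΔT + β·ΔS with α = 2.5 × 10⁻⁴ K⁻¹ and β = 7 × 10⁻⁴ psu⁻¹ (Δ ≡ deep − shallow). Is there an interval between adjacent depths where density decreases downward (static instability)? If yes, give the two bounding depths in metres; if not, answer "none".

10–36 m

Evaluate Δρ/ρ₀ = −αΔT + βΔS across each adjacent pair:
  7–10 m: −αΔT+βΔS = −(2.5 × 10⁻⁴)(+6.0)+(7 × 10⁻⁴)(+3.74) = 1.1 × 10⁻³ → stable
  10–36 m: −αΔT+βΔS = −(2.5 × 10⁻⁴)(-1.5)+(7 × 10⁻⁴)(-5.80) = -3.7 × 10⁻³ → UNSTABLE
  36–61 m: −αΔT+βΔS = −(2.5 × 10⁻⁴)(-6.9)+(7 × 10⁻⁴)(+1.94) = 3.1 × 10⁻³ → stable
  61–152 m: −αΔT+βΔS = −(2.5 × 10⁻⁴)(+6.3)+(7 × 10⁻⁴)(+5.70) = 2.4 × 10⁻³ → stable
The 10–36 m interval has Δρ < 0: lighter water underlies denser water.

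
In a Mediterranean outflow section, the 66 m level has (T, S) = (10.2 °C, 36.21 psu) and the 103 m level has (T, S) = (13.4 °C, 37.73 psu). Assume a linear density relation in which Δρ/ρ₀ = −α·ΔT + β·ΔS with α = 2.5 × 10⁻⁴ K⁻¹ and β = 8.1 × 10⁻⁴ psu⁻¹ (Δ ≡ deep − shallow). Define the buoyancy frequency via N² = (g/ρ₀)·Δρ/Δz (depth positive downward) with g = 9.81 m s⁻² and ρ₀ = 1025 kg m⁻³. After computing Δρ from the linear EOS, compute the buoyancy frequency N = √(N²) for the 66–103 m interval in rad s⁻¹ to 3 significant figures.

0.0107 rad s⁻¹

ΔT = +3.2 K, ΔS = +1.52 psu (deep − shallow).
Δρ/ρ₀ = −αΔT + βΔS = -8.00 × 10⁻⁴ + 1.2312 × 10⁻³ = 4.312 × 10⁻⁴, so Δρ ≈ 0.4420 kg m⁻³.
N² = (g/ρ₀)·Δρ/Δz = g·(Δρ/ρ₀)/Δz = 9.81 × 4.312 × 10⁻⁴ / 37 = 1.1433 × 10⁻⁴ s⁻².
N = √(1.1433 × 10⁻⁴) = 0.010693 rad s⁻¹ ≈ 0.0107 rad s⁻¹.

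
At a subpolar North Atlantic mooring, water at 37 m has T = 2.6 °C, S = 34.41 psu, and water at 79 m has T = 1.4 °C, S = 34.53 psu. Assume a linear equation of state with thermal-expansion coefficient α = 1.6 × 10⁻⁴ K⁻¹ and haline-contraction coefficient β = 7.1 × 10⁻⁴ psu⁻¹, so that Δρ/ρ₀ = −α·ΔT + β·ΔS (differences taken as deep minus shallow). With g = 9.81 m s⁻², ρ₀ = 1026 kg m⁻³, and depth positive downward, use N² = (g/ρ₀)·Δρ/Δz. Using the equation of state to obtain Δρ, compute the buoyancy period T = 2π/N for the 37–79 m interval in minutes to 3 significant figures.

ΔT = -1.2 K, ΔS = +0.12 psu (deep − shallow).
Δρ/ρ₀ = −αΔT + βΔS = 1.92 × 10⁻⁴ + 8.52 × 10⁻⁵ = 2.772 × 10⁻⁴, so Δρ ≈ 0.2844 kg m⁻³.
N² = (g/ρ₀)·Δρ/Δz = g·(Δρ/ρ₀)/Δz = 9.81 × 2.772 × 10⁻⁴ / 42 = 6.4746 × 10⁻⁵ s⁻².
N = √(6.4746 × 10⁻⁵) = 8.0465 × 10⁻³ rad s⁻¹ → T = 2π/N = 780.86 s = 13.014 min ≈ 13.0 min.

13.0 min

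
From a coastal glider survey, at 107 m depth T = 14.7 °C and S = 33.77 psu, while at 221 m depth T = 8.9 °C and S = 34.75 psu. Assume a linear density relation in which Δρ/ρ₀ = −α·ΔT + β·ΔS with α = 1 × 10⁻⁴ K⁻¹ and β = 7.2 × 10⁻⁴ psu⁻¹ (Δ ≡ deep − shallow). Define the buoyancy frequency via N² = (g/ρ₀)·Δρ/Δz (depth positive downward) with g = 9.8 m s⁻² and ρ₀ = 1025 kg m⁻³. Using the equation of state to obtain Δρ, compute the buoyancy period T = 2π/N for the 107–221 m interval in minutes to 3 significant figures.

9.96 min

ΔT = -5.8 K, ΔS = +0.98 psu (deep − shallow).
Δρ/ρ₀ = −αΔT + βΔS = 5.80 × 10⁻⁴ + 7.056 × 10⁻⁴ = 1.2856 × 10⁻³, so Δρ ≈ 1.318 kg m⁻³.
N² = (g/ρ₀)·Δρ/Δz = g·(Δρ/ρ₀)/Δz = 9.8 × 1.2856 × 10⁻³ / 114 = 1.1052 × 10⁻⁴ s⁻².
N = √(1.1052 × 10⁻⁴) = 0.010513 rad s⁻¹ → T = 2π/N = 597.66 s = 9.9610 min ≈ 9.96 min.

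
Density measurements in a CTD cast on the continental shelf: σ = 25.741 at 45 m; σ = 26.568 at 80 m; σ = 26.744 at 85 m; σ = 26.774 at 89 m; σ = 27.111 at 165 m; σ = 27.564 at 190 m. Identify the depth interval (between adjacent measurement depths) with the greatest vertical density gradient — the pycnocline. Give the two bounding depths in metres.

80–85 m

Compute the density gradient over each adjacent pair:
  45–80 m: Δρ/Δz = 0.827/35 = 0.024 kg m⁻⁴
  80–85 m: Δρ/Δz = 0.176/5 = 0.035 kg m⁻⁴
  85–89 m: Δρ/Δz = 0.030/4 = 7.5 × 10⁻³ kg m⁻⁴
  89–165 m: Δρ/Δz = 0.337/76 = 4.4 × 10⁻³ kg m⁻⁴
  165–190 m: Δρ/Δz = 0.453/25 = 0.018 kg m⁻⁴
The largest gradient is in the 80–85 m interval — the pycnocline.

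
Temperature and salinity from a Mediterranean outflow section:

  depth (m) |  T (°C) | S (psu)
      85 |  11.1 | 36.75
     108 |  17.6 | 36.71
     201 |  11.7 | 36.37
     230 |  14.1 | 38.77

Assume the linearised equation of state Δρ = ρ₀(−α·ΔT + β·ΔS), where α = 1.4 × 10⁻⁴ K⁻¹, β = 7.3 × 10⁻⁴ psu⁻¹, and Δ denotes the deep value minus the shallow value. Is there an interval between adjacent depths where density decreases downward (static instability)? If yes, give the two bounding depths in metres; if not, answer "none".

Evaluate Δρ/ρ₀ = −αΔT + βΔS across each adjacent pair:
  85–108 m: −αΔT+βΔS = −(1.4 × 10⁻⁴)(+6.5)+(7.3 × 10⁻⁴)(-0.04) = -9.4 × 10⁻⁴ → UNSTABLE
  108–201 m: −αΔT+βΔS = −(1.4 × 10⁻⁴)(-5.9)+(7.3 × 10⁻⁴)(-0.34) = 5.8 × 10⁻⁴ → stable
  201–230 m: −αΔT+βΔS = −(1.4 × 10⁻⁴)(+2.4)+(7.3 × 10⁻⁴)(+2.40) = 1.4 × 10⁻³ → stable
The 85–108 m interval has Δρ < 0: lighter water underlies denser water.

85–108 m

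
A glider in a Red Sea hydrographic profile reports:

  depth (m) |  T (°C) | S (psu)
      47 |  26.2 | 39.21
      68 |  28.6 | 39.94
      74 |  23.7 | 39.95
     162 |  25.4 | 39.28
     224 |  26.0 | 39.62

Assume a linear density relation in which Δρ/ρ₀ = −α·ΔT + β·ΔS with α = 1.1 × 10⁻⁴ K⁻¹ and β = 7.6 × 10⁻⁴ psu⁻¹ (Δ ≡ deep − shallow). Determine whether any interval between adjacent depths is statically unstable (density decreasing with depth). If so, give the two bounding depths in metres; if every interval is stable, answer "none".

Evaluate Δρ/ρ₀ = −αΔT + βΔS across each adjacent pair:
  47–68 m: −αΔT+βΔS = −(1.1 × 10⁻⁴)(+2.4)+(7.6 × 10⁻⁴)(+0.73) = 2.9 × 10⁻⁴ → stable
  68–74 m: −αΔT+βΔS = −(1.1 × 10⁻⁴)(-4.9)+(7.6 × 10⁻⁴)(+0.01) = 5.5 × 10⁻⁴ → stable
  74–162 m: −αΔT+βΔS = −(1.1 × 10⁻⁴)(+1.7)+(7.6 × 10⁻⁴)(-0.67) = -7.0 × 10⁻⁴ → UNSTABLE
  162–224 m: −αΔT+βΔS = −(1.1 × 10⁻⁴)(+0.6)+(7.6 × 10⁻⁴)(+0.34) = 1.9 × 10⁻⁴ → stable
The 74–162 m interval has Δρ < 0: lighter water underlies denser water.

74–162 m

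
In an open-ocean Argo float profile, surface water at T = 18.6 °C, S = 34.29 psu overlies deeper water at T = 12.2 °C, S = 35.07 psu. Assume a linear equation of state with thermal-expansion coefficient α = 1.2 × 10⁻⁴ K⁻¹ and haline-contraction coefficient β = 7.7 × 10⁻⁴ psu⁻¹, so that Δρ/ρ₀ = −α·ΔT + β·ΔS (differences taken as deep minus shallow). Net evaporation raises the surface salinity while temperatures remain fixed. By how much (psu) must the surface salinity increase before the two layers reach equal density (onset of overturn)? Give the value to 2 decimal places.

1.78 psu

Neutral buoyancy requires −α(T_deep − T_surf) + β(S_deep − S_surf′) = 0.
S_surf′ = S_deep − (α/β)·ΔT = 35.07 − (1.2 × 10⁻⁴/7.7 × 10⁻⁴)·(-6.4) = 36.0674 psu.
Increase required: 36.0674 − 34.29 = 1.7774 psu.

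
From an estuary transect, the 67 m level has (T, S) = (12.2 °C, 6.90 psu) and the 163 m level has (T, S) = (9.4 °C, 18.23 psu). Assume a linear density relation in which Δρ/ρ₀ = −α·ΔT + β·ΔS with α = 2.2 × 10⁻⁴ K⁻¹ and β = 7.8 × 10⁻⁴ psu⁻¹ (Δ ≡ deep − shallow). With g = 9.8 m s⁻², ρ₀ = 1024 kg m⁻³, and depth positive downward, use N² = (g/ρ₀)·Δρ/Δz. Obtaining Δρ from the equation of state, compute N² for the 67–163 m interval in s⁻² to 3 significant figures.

9.65 × 10⁻⁴ s⁻²

ΔT = -2.8 K, ΔS = +11.33 psu (deep − shallow).
Δρ/ρ₀ = −αΔT + βΔS = 6.16 × 10⁻⁴ + 8.8374 × 10⁻³ = 9.4534 × 10⁻³, so Δρ ≈ 9.680 kg m⁻³.
N² = (g/ρ₀)·Δρ/Δz = g·(Δρ/ρ₀)/Δz = 9.8 × 9.4534 × 10⁻³ / 96 = 9.6503 × 10⁻⁴ s⁻² ≈ 9.65 × 10⁻⁴ s⁻².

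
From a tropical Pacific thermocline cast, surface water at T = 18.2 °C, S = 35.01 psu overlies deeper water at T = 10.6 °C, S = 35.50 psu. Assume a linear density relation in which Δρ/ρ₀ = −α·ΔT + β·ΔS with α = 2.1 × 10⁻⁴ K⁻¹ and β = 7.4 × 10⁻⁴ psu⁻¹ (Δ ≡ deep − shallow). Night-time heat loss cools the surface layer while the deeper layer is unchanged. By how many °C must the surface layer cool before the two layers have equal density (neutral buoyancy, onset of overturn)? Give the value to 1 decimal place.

Neutral buoyancy requires Δρ = 0, i.e. −α(T_deep − T_surf′) + β(S_deep − S_surf) = 0.
T_surf′ = T_deep − (β/α)·ΔS = 10.6 − (7.4 × 10⁻⁴/2.1 × 10⁻⁴)·(+0.49) = 8.873 °C.
Cooling required: 18.2 − (8.873) = 9.327 °C.

9.3 °C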